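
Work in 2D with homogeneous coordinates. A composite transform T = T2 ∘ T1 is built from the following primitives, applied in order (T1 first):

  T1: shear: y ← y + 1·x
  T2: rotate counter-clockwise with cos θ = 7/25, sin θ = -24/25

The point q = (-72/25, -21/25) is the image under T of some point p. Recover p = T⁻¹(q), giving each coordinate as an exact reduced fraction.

T1 = [1 0 0; 1 1 0; 0 0 1]
T2·T1 = [31/25 24/25 0; -17/25 7/25 0; 0 0 1]
det M = 1; M⁻¹ = [7/25 -24/25 0; 17/25 31/25 0; 0 0 1]
M⁻¹ · (-72/25, -21/25)ᵀ = (0, -3)ᵀ

p = (0, -3)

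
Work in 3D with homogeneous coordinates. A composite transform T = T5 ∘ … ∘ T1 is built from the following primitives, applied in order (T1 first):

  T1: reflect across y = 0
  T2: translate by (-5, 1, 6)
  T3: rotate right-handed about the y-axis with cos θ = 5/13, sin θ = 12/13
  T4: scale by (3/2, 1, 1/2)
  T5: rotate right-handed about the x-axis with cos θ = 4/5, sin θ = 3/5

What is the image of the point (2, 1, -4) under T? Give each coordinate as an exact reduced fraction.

T(p) = (27/26, -69/65, 92/65)

T1 reflect across y = 0: (2, 1, -4) → (2, -1, -4)
T2 translate by (-5, 1, 6): (2, -1, -4) → (-3, 0, 2)
T3 rotate right-handed about the y-axis with cos θ = 5/13, sin θ = 12/13: (-3, 0, 2) → (9/13, 0, 46/13)
T4 scale by (3/2, 1, 1/2): (9/13, 0, 46/13) → (27/26, 0, 23/13)
T5 rotate right-handed about the x-axis with cos θ = 4/5, sin θ = 3/5: (27/26, 0, 23/13) → (27/26, -69/65, 92/65)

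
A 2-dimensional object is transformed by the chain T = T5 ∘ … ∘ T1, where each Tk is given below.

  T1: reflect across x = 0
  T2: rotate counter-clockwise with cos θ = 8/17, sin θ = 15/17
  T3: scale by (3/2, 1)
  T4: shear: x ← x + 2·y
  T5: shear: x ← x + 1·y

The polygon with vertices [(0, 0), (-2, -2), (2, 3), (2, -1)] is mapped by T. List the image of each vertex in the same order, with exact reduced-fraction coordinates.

image vertices: (0, 0), (111/17, 14/17), (-219/34, -6/17), (-231/34, -38/17)

T1 reflect across x = 0: (0, 0) → (0, 0); (-2, -2) → (2, -2); (2, 3) → (-2, 3); (2, -1) → (-2, -1)
T2 rotate counter-clockwise with cos θ = 8/17, sin θ = 15/17: (0, 0) → (0, 0); (2, -2) → (46/17, 14/17); (-2, 3) → (-61/17, -6/17); (-2, -1) → (-1/17, -38/17)
T3 scale by (3/2, 1): (0, 0) → (0, 0); (46/17, 14/17) → (69/17, 14/17); (-61/17, -6/17) → (-183/34, -6/17); (-1/17, -38/17) → (-3/34, -38/17)
T4 shear: x ← x + 2·y: (0, 0) → (0, 0); (69/17, 14/17) → (97/17, 14/17); (-183/34, -6/17) → (-207/34, -6/17); (-3/34, -38/17) → (-155/34, -38/17)
T5 shear: x ← x + 1·y: (0, 0) → (0, 0); (97/17, 14/17) → (111/17, 14/17); (-207/34, -6/17) → (-219/34, -6/17); (-155/34, -38/17) → (-231/34, -38/17)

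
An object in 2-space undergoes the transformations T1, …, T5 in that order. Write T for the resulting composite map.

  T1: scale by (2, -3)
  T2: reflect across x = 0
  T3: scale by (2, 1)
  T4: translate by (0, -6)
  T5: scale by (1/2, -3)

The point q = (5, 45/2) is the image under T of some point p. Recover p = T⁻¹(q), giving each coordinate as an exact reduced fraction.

T1 = [2 0 0; 0 -3 0; 0 0 1]
T2·T1 = [-2 0 0; 0 -3 0; 0 0 1]
T3·…·T1 = [-4 0 0; 0 -3 0; 0 0 1]
T4·…·T1 = [-4 0 0; 0 -3 -6; 0 0 1]
T5·…·T1 = [-2 0 0; 0 9 18; 0 0 1]
det M = -18; M⁻¹ = [-1/2 0 0; 0 1/9 -2; 0 0 1]
M⁻¹ · (5, 45/2)ᵀ = (-5/2, 1/2)ᵀ

p = (-5/2, 1/2)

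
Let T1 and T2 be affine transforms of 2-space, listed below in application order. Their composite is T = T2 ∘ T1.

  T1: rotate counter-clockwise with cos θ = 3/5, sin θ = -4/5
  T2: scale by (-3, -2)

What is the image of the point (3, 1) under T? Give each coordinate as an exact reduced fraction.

T1 rotate counter-clockwise with cos θ = 3/5, sin θ = -4/5: (3, 1) → (13/5, -9/5)
T2 scale by (-3, -2): (13/5, -9/5) → (-39/5, 18/5)

T(p) = (-39/5, 18/5)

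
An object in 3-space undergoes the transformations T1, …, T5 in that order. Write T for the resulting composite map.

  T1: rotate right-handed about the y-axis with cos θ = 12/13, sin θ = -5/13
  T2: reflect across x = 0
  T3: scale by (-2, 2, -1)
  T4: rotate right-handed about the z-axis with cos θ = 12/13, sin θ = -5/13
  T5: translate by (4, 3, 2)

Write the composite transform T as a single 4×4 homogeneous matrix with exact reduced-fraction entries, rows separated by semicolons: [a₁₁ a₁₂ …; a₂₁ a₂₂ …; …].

T1 = [12/13 0 -5/13 0; 0 1 0 0; 5/13 0 12/13 0; 0 0 0 1]
T2·T1 = [-12/13 0 5/13 0; 0 1 0 0; 5/13 0 12/13 0; 0 0 0 1]
T3·…·T1 = [24/13 0 -10/13 0; 0 2 0 0; -5/13 0 -12/13 0; 0 0 0 1]
T4·…·T1 = [288/169 10/13 -120/169 0; -120/169 24/13 50/169 0; -5/13 0 -12/13 0; 0 0 0 1]
T5·…·T1 = [288/169 10/13 -120/169 4; -120/169 24/13 50/169 3; -5/13 0 -12/13 2; 0 0 0 1]

T = [288/169 10/13 -120/169 4; -120/169 24/13 50/169 3; -5/13 0 -12/13 2; 0 0 0 1]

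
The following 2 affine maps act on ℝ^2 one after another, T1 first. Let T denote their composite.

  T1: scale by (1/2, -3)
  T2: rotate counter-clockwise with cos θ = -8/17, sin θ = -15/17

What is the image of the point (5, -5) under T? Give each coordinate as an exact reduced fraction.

T1 scale by (1/2, -3): (5, -5) → (5/2, 15)
T2 rotate counter-clockwise with cos θ = -8/17, sin θ = -15/17: (5/2, 15) → (205/17, -315/34)

T(p) = (205/17, -315/34)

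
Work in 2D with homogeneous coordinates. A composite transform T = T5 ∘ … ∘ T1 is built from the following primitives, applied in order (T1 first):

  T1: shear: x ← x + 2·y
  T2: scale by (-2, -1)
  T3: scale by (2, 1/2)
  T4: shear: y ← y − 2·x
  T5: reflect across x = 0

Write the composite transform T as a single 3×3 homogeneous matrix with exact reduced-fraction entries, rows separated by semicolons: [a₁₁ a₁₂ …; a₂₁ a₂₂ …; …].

T1 = [1 2 0; 0 1 0; 0 0 1]
T2·T1 = [-2 -4 0; 0 -1 0; 0 0 1]
T3·…·T1 = [-4 -8 0; 0 -1/2 0; 0 0 1]
T4·…·T1 = [-4 -8 0; 8 31/2 0; 0 0 1]
T5·…·T1 = [4 8 0; 8 31/2 0; 0 0 1]

T = [4 8 0; 8 31/2 0; 0 0 1]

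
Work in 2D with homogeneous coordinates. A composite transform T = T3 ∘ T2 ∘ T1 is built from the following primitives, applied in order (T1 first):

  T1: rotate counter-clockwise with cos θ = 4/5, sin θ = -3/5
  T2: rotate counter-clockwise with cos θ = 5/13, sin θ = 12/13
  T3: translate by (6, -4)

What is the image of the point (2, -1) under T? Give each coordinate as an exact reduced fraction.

T1 rotate counter-clockwise with cos θ = 4/5, sin θ = -3/5: (2, -1) → (1, -2)
T2 rotate counter-clockwise with cos θ = 5/13, sin θ = 12/13: (1, -2) → (29/13, 2/13)
T3 translate by (6, -4): (29/13, 2/13) → (107/13, -50/13)

T(p) = (107/13, -50/13)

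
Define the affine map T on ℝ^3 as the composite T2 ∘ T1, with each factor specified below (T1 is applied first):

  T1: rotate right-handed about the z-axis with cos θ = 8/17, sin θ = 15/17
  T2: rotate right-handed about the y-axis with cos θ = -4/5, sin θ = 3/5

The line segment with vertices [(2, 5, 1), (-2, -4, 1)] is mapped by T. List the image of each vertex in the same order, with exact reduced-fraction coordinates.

T1 rotate right-handed about the z-axis with cos θ = 8/17, sin θ = 15/17: (2, 5, 1) → (-59/17, 70/17, 1); (-2, -4, 1) → (44/17, -62/17, 1)
T2 rotate right-handed about the y-axis with cos θ = -4/5, sin θ = 3/5: (-59/17, 70/17, 1) → (287/85, 70/17, 109/85); (44/17, -62/17, 1) → (-25/17, -62/17, -40/17)

image vertices: (287/85, 70/17, 109/85), (-25/17, -62/17, -40/17)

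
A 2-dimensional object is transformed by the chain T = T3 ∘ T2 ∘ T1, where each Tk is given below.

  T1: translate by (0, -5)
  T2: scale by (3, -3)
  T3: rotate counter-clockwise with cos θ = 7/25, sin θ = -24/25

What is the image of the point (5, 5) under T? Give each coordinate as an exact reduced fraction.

T1 translate by (0, -5): (5, 5) → (5, 0)
T2 scale by (3, -3): (5, 0) → (15, 0)
T3 rotate counter-clockwise with cos θ = 7/25, sin θ = -24/25: (15, 0) → (21/5, -72/5)

T(p) = (21/5, -72/5)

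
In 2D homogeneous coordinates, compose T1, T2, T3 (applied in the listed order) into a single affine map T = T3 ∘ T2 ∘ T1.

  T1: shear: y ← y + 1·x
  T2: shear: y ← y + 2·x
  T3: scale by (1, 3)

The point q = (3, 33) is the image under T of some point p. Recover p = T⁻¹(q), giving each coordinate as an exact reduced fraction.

p = (3, 2)

T1 = [1 0 0; 1 1 0; 0 0 1]
T2·T1 = [1 0 0; 3 1 0; 0 0 1]
T3·…·T1 = [1 0 0; 9 3 0; 0 0 1]
det M = 3; M⁻¹ = [1 0 0; -3 1/3 0; 0 0 1]
M⁻¹ · (3, 33)ᵀ = (3, 2)ᵀ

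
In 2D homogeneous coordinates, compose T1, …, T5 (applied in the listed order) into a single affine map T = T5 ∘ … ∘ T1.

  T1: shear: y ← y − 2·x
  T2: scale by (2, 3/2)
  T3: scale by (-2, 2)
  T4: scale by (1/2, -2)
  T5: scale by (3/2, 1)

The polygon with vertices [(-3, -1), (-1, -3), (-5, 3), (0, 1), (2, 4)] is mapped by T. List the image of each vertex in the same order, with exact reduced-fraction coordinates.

image vertices: (9, -30), (3, 6), (15, -78), (0, -6), (-6, 0)

T1 shear: y ← y − 2·x: (-3, -1) → (-3, 5); (-1, -3) → (-1, -1); (-5, 3) → (-5, 13); (0, 1) → (0, 1); (2, 4) → (2, 0)
T2 scale by (2, 3/2): (-3, 5) → (-6, 15/2); (-1, -1) → (-2, -3/2); (-5, 13) → (-10, 39/2); (0, 1) → (0, 3/2); (2, 0) → (4, 0)
T3 scale by (-2, 2): (-6, 15/2) → (12, 15); (-2, -3/2) → (4, -3); (-10, 39/2) → (20, 39); (0, 3/2) → (0, 3); (4, 0) → (-8, 0)
T4 scale by (1/2, -2): (12, 15) → (6, -30); (4, -3) → (2, 6); (20, 39) → (10, -78); (0, 3) → (0, -6); (-8, 0) → (-4, 0)
T5 scale by (3/2, 1): (6, -30) → (9, -30); (2, 6) → (3, 6); (10, -78) → (15, -78); (0, -6) → (0, -6); (-4, 0) → (-6, 0)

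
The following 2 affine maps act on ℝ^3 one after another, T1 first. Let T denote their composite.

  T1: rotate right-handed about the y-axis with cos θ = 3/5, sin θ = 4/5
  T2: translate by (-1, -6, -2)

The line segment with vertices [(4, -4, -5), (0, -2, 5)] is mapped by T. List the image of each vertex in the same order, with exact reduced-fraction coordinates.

image vertices: (-13/5, -10, -41/5), (3, -8, 1)

T1 rotate right-handed about the y-axis with cos θ = 3/5, sin θ = 4/5: (4, -4, -5) → (-8/5, -4, -31/5); (0, -2, 5) → (4, -2, 3)
T2 translate by (-1, -6, -2): (-8/5, -4, -31/5) → (-13/5, -10, -41/5); (4, -2, 3) → (3, -8, 1)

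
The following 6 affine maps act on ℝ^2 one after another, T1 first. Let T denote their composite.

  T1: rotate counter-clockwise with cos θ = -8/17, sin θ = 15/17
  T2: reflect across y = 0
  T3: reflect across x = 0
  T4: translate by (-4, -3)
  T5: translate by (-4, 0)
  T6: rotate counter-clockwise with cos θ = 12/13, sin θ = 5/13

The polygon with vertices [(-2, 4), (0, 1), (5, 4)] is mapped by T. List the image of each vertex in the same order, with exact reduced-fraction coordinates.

image vertices: (-1159/221, -328/221), (-1237/221, -1121/221), (38/221, -1308/221)

T1 rotate counter-clockwise with cos θ = -8/17, sin θ = 15/17: (-2, 4) → (-44/17, -62/17); (0, 1) → (-15/17, -8/17); (5, 4) → (-100/17, 43/17)
T2 reflect across y = 0: (-44/17, -62/17) → (-44/17, 62/17); (-15/17, -8/17) → (-15/17, 8/17); (-100/17, 43/17) → (-100/17, -43/17)
T3 reflect across x = 0: (-44/17, 62/17) → (44/17, 62/17); (-15/17, 8/17) → (15/17, 8/17); (-100/17, -43/17) → (100/17, -43/17)
T4 translate by (-4, -3): (44/17, 62/17) → (-24/17, 11/17); (15/17, 8/17) → (-53/17, -43/17); (100/17, -43/17) → (32/17, -94/17)
T5 translate by (-4, 0): (-24/17, 11/17) → (-92/17, 11/17); (-53/17, -43/17) → (-121/17, -43/17); (32/17, -94/17) → (-36/17, -94/17)
T6 rotate counter-clockwise with cos θ = 12/13, sin θ = 5/13: (-92/17, 11/17) → (-1159/221, -328/221); (-121/17, -43/17) → (-1237/221, -1121/221); (-36/17, -94/17) → (38/221, -1308/221)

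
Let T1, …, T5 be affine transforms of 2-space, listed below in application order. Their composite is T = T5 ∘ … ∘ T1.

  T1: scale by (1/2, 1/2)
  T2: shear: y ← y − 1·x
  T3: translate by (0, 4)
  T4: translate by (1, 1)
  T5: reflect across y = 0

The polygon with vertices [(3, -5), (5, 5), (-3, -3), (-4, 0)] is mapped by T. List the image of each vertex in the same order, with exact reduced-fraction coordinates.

T1 scale by (1/2, 1/2): (3, -5) → (3/2, -5/2); (5, 5) → (5/2, 5/2); (-3, -3) → (-3/2, -3/2); (-4, 0) → (-2, 0)
T2 shear: y ← y − 1·x: (3/2, -5/2) → (3/2, -4); (5/2, 5/2) → (5/2, 0); (-3/2, -3/2) → (-3/2, 0); (-2, 0) → (-2, 2)
T3 translate by (0, 4): (3/2, -4) → (3/2, 0); (5/2, 0) → (5/2, 4); (-3/2, 0) → (-3/2, 4); (-2, 2) → (-2, 6)
T4 translate by (1, 1): (3/2, 0) → (5/2, 1); (5/2, 4) → (7/2, 5); (-3/2, 4) → (-1/2, 5); (-2, 6) → (-1, 7)
T5 reflect across y = 0: (5/2, 1) → (5/2, -1); (7/2, 5) → (7/2, -5); (-1/2, 5) → (-1/2, -5); (-1, 7) → (-1, -7)

image vertices: (5/2, -1), (7/2, -5), (-1/2, -5), (-1, -7)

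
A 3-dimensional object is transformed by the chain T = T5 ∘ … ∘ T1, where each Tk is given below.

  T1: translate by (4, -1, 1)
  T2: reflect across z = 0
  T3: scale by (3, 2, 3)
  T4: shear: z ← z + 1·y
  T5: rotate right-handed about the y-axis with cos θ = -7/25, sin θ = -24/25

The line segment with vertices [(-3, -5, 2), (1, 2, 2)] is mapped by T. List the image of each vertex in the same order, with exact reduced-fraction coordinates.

T1 translate by (4, -1, 1): (-3, -5, 2) → (1, -6, 3); (1, 2, 2) → (5, 1, 3)
T2 reflect across z = 0: (1, -6, 3) → (1, -6, -3); (5, 1, 3) → (5, 1, -3)
T3 scale by (3, 2, 3): (1, -6, -3) → (3, -12, -9); (5, 1, -3) → (15, 2, -9)
T4 shear: z ← z + 1·y: (3, -12, -9) → (3, -12, -21); (15, 2, -9) → (15, 2, -7)
T5 rotate right-handed about the y-axis with cos θ = -7/25, sin θ = -24/25: (3, -12, -21) → (483/25, -12, 219/25); (15, 2, -7) → (63/25, 2, 409/25)

image vertices: (483/25, -12, 219/25), (63/25, 2, 409/25)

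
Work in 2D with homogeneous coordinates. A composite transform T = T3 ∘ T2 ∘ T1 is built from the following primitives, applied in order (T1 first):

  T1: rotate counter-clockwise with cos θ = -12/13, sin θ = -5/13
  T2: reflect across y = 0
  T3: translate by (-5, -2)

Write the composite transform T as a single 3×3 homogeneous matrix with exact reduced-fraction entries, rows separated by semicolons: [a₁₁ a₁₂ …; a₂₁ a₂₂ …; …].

T1 = [-12/13 5/13 0; -5/13 -12/13 0; 0 0 1]
T2·T1 = [-12/13 5/13 0; 5/13 12/13 0; 0 0 1]
T3·…·T1 = [-12/13 5/13 -5; 5/13 12/13 -2; 0 0 1]

T = [-12/13 5/13 -5; 5/13 12/13 -2; 0 0 1]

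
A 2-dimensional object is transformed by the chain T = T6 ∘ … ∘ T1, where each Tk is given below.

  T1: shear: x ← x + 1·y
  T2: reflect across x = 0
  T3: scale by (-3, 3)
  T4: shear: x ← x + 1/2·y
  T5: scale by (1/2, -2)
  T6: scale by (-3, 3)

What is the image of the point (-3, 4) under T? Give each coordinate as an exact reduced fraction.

T(p) = (-27/2, -72)

T1 shear: x ← x + 1·y: (-3, 4) → (1, 4)
T2 reflect across x = 0: (1, 4) → (-1, 4)
T3 scale by (-3, 3): (-1, 4) → (3, 12)
T4 shear: x ← x + 1/2·y: (3, 12) → (9, 12)
T5 scale by (1/2, -2): (9, 12) → (9/2, -24)
T6 scale by (-3, 3): (9/2, -24) → (-27/2, -72)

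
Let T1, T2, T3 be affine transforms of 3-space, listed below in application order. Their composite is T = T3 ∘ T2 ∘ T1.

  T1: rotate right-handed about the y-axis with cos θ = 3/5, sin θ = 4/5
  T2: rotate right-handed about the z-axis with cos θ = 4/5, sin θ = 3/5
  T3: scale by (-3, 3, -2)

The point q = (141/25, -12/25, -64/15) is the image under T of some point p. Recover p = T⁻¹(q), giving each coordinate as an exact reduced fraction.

T1 = [3/5 0 4/5 0; 0 1 0 0; -4/5 0 3/5 0; 0 0 0 1]
T2·T1 = [12/25 -3/5 16/25 0; 9/25 4/5 12/25 0; -4/5 0 3/5 0; 0 0 0 1]
T3·…·T1 = [-36/25 9/5 -48/25 0; 27/25 12/5 36/25 0; 8/5 0 -6/5 0; 0 0 0 1]
det M = 18; M⁻¹ = [-4/25 3/25 2/5 0; 1/5 4/15 0 0; -16/75 4/25 -3/10 0; 0 0 0 1]
M⁻¹ · (141/25, -12/25, -64/15)ᵀ = (-8/3, 1, 0)ᵀ

p = (-8/3, 1, 0)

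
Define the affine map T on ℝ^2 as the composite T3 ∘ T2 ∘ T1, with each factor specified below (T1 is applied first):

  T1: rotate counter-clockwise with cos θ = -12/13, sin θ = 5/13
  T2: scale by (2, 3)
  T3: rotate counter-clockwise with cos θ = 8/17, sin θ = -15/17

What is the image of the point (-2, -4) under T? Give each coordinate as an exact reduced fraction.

T1 rotate counter-clockwise with cos θ = -12/13, sin θ = 5/13: (-2, -4) → (44/13, 38/13)
T2 scale by (2, 3): (44/13, 38/13) → (88/13, 114/13)
T3 rotate counter-clockwise with cos θ = 8/17, sin θ = -15/17: (88/13, 114/13) → (142/13, -24/13)

T(p) = (142/13, -24/13)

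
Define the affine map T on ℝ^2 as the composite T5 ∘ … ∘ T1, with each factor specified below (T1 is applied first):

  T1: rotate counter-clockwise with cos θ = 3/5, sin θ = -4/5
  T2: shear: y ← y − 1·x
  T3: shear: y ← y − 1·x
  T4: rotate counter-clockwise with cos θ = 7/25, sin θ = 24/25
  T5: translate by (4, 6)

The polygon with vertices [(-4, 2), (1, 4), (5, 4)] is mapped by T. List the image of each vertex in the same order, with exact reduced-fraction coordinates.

T1 rotate counter-clockwise with cos θ = 3/5, sin θ = -4/5: (-4, 2) → (-4/5, 22/5); (1, 4) → (19/5, 8/5); (5, 4) → (31/5, -8/5)
T2 shear: y ← y − 1·x: (-4/5, 22/5) → (-4/5, 26/5); (19/5, 8/5) → (19/5, -11/5); (31/5, -8/5) → (31/5, -39/5)
T3 shear: y ← y − 1·x: (-4/5, 26/5) → (-4/5, 6); (19/5, -11/5) → (19/5, -6); (31/5, -39/5) → (31/5, -14)
T4 rotate counter-clockwise with cos θ = 7/25, sin θ = 24/25: (-4/5, 6) → (-748/125, 114/125); (19/5, -6) → (853/125, 246/125); (31/5, -14) → (1897/125, 254/125)
T5 translate by (4, 6): (-748/125, 114/125) → (-248/125, 864/125); (853/125, 246/125) → (1353/125, 996/125); (1897/125, 254/125) → (2397/125, 1004/125)

image vertices: (-248/125, 864/125), (1353/125, 996/125), (2397/125, 1004/125)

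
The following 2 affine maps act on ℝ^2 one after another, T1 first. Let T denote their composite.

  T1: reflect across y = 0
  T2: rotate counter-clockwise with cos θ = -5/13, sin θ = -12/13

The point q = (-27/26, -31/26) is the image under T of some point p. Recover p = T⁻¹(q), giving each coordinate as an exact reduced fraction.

p = (3/2, 1/2)

T1 = [1 0 0; 0 -1 0; 0 0 1]
T2·T1 = [-5/13 -12/13 0; -12/13 5/13 0; 0 0 1]
det M = -1; M⁻¹ = [-5/13 -12/13 0; -12/13 5/13 0; 0 0 1]
M⁻¹ · (-27/26, -31/26)ᵀ = (3/2, 1/2)ᵀ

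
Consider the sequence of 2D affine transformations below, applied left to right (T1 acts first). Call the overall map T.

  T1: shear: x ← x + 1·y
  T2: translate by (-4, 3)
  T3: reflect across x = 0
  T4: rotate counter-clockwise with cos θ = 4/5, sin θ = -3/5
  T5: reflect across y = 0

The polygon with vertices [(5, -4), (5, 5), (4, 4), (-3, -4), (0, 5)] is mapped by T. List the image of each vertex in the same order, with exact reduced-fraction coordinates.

image vertices: (9/5, 13/5), (0, -10), (1, -8), (41/5, 37/5), (4, -7)

T1 shear: x ← x + 1·y: (5, -4) → (1, -4); (5, 5) → (10, 5); (4, 4) → (8, 4); (-3, -4) → (-7, -4); (0, 5) → (5, 5)
T2 translate by (-4, 3): (1, -4) → (-3, -1); (10, 5) → (6, 8); (8, 4) → (4, 7); (-7, -4) → (-11, -1); (5, 5) → (1, 8)
T3 reflect across x = 0: (-3, -1) → (3, -1); (6, 8) → (-6, 8); (4, 7) → (-4, 7); (-11, -1) → (11, -1); (1, 8) → (-1, 8)
T4 rotate counter-clockwise with cos θ = 4/5, sin θ = -3/5: (3, -1) → (9/5, -13/5); (-6, 8) → (0, 10); (-4, 7) → (1, 8); (11, -1) → (41/5, -37/5); (-1, 8) → (4, 7)
T5 reflect across y = 0: (9/5, -13/5) → (9/5, 13/5); (0, 10) → (0, -10); (1, 8) → (1, -8); (41/5, -37/5) → (41/5, 37/5); (4, 7) → (4, -7)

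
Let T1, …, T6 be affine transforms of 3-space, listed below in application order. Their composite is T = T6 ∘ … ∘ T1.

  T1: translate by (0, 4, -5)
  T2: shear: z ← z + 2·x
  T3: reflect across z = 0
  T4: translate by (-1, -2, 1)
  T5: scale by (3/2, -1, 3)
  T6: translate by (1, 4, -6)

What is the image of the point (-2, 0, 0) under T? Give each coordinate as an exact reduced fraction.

T1 translate by (0, 4, -5): (-2, 0, 0) → (-2, 4, -5)
T2 shear: z ← z + 2·x: (-2, 4, -5) → (-2, 4, -9)
T3 reflect across z = 0: (-2, 4, -9) → (-2, 4, 9)
T4 translate by (-1, -2, 1): (-2, 4, 9) → (-3, 2, 10)
T5 scale by (3/2, -1, 3): (-3, 2, 10) → (-9/2, -2, 30)
T6 translate by (1, 4, -6): (-9/2, -2, 30) → (-7/2, 2, 24)

T(p) = (-7/2, 2, 24)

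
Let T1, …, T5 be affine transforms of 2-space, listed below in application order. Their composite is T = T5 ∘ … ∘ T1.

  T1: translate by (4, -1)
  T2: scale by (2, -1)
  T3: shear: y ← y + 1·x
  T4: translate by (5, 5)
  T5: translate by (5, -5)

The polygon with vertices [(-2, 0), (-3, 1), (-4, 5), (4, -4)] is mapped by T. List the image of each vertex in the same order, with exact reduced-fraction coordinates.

T1 translate by (4, -1): (-2, 0) → (2, -1); (-3, 1) → (1, 0); (-4, 5) → (0, 4); (4, -4) → (8, -5)
T2 scale by (2, -1): (2, -1) → (4, 1); (1, 0) → (2, 0); (0, 4) → (0, -4); (8, -5) → (16, 5)
T3 shear: y ← y + 1·x: (4, 1) → (4, 5); (2, 0) → (2, 2); (0, -4) → (0, -4); (16, 5) → (16, 21)
T4 translate by (5, 5): (4, 5) → (9, 10); (2, 2) → (7, 7); (0, -4) → (5, 1); (16, 21) → (21, 26)
T5 translate by (5, -5): (9, 10) → (14, 5); (7, 7) → (12, 2); (5, 1) → (10, -4); (21, 26) → (26, 21)

image vertices: (14, 5), (12, 2), (10, -4), (26, 21)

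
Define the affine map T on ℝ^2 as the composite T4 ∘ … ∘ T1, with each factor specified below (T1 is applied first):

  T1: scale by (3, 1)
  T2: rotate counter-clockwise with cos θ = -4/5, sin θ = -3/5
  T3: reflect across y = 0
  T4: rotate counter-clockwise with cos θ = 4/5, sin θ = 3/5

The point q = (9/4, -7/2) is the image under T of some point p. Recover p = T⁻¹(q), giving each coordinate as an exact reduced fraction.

p = (-3/4, -7/2)

T1 = [3 0 0; 0 1 0; 0 0 1]
T2·T1 = [-12/5 3/5 0; -9/5 -4/5 0; 0 0 1]
T3·…·T1 = [-12/5 3/5 0; 9/5 4/5 0; 0 0 1]
T4·…·T1 = [-3 0 0; 0 1 0; 0 0 1]
det M = -3; M⁻¹ = [-1/3 0 0; 0 1 0; 0 0 1]
M⁻¹ · (9/4, -7/2)ᵀ = (-3/4, -7/2)ᵀ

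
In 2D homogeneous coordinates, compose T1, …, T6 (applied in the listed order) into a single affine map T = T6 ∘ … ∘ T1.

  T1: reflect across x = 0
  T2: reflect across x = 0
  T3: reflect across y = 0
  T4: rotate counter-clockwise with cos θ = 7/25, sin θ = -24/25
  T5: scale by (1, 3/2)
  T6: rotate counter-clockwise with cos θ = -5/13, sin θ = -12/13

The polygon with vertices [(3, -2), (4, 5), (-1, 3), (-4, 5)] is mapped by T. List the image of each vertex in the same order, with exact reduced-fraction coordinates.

image vertices: (-1389/325, -393/325), (-146/25, 321/50), (449/325, 1851/650), (1838/325, 2637/650)

T1 reflect across x = 0: (3, -2) → (-3, -2); (4, 5) → (-4, 5); (-1, 3) → (1, 3); (-4, 5) → (4, 5)
T2 reflect across x = 0: (-3, -2) → (3, -2); (-4, 5) → (4, 5); (1, 3) → (-1, 3); (4, 5) → (-4, 5)
T3 reflect across y = 0: (3, -2) → (3, 2); (4, 5) → (4, -5); (-1, 3) → (-1, -3); (-4, 5) → (-4, -5)
T4 rotate counter-clockwise with cos θ = 7/25, sin θ = -24/25: (3, 2) → (69/25, -58/25); (4, -5) → (-92/25, -131/25); (-1, -3) → (-79/25, 3/25); (-4, -5) → (-148/25, 61/25)
T5 scale by (1, 3/2): (69/25, -58/25) → (69/25, -87/25); (-92/25, -131/25) → (-92/25, -393/50); (-79/25, 3/25) → (-79/25, 9/50); (-148/25, 61/25) → (-148/25, 183/50)
T6 rotate counter-clockwise with cos θ = -5/13, sin θ = -12/13: (69/25, -87/25) → (-1389/325, -393/325); (-92/25, -393/50) → (-146/25, 321/50); (-79/25, 9/50) → (449/325, 1851/650); (-148/25, 183/50) → (1838/325, 2637/650)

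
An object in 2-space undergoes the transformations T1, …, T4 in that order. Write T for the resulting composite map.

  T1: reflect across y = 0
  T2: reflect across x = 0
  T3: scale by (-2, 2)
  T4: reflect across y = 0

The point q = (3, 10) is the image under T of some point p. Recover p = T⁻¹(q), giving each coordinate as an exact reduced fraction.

T1 = [1 0 0; 0 -1 0; 0 0 1]
T2·T1 = [-1 0 0; 0 -1 0; 0 0 1]
T3·…·T1 = [2 0 0; 0 -2 0; 0 0 1]
T4·…·T1 = [2 0 0; 0 2 0; 0 0 1]
det M = 4; M⁻¹ = [1/2 0 0; 0 1/2 0; 0 0 1]
M⁻¹ · (3, 10)ᵀ = (3/2, 5)ᵀ

p = (3/2, 5)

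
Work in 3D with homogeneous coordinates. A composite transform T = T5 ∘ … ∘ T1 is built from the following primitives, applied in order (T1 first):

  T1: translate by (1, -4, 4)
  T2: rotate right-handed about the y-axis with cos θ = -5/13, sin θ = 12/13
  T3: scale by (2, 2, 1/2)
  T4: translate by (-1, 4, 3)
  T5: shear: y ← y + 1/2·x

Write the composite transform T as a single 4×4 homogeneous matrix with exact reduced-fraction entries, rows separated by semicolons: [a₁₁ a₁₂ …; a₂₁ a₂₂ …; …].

T1 = [1 0 0 1; 0 1 0 -4; 0 0 1 4; 0 0 0 1]
T2·T1 = [-5/13 0 12/13 43/13; 0 1 0 -4; -12/13 0 -5/13 -32/13; 0 0 0 1]
T3·…·T1 = [-10/13 0 24/13 86/13; 0 2 0 -8; -6/13 0 -5/26 -16/13; 0 0 0 1]
T4·…·T1 = [-10/13 0 24/13 73/13; 0 2 0 -4; -6/13 0 -5/26 23/13; 0 0 0 1]
T5·…·T1 = [-10/13 0 24/13 73/13; -5/13 2 12/13 -31/26; -6/13 0 -5/26 23/13; 0 0 0 1]

T = [-10/13 0 24/13 73/13; -5/13 2 12/13 -31/26; -6/13 0 -5/26 23/13; 0 0 0 1]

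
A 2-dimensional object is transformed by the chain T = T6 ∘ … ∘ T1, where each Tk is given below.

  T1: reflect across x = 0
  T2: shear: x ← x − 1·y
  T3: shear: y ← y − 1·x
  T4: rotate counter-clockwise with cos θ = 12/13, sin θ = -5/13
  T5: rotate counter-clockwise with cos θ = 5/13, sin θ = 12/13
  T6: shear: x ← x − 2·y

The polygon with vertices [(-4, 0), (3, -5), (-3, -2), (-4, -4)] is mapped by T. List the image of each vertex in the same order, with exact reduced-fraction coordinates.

image vertices: (964/169, -4/169), (2277/169, -602/169), (1923/169, -245/169), (3364/169, -488/169)

T1 reflect across x = 0: (-4, 0) → (4, 0); (3, -5) → (-3, -5); (-3, -2) → (3, -2); (-4, -4) → (4, -4)
T2 shear: x ← x − 1·y: (4, 0) → (4, 0); (-3, -5) → (2, -5); (3, -2) → (5, -2); (4, -4) → (8, -4)
T3 shear: y ← y − 1·x: (4, 0) → (4, -4); (2, -5) → (2, -7); (5, -2) → (5, -7); (8, -4) → (8, -12)
T4 rotate counter-clockwise with cos θ = 12/13, sin θ = -5/13: (4, -4) → (28/13, -68/13); (2, -7) → (-11/13, -94/13); (5, -7) → (25/13, -109/13); (8, -12) → (36/13, -184/13)
T5 rotate counter-clockwise with cos θ = 5/13, sin θ = 12/13: (28/13, -68/13) → (956/169, -4/169); (-11/13, -94/13) → (1073/169, -602/169); (25/13, -109/13) → (1433/169, -245/169); (36/13, -184/13) → (2388/169, -488/169)
T6 shear: x ← x − 2·y: (956/169, -4/169) → (964/169, -4/169); (1073/169, -602/169) → (2277/169, -602/169); (1433/169, -245/169) → (1923/169, -245/169); (2388/169, -488/169) → (3364/169, -488/169)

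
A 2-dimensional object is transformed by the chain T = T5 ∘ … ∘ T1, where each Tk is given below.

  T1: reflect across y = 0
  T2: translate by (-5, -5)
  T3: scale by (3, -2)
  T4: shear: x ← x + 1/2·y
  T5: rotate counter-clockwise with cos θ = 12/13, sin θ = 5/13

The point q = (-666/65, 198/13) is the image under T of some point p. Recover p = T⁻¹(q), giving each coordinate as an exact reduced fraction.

T1 = [1 0 0; 0 -1 0; 0 0 1]
T2·T1 = [1 0 -5; 0 -1 -5; 0 0 1]
T3·…·T1 = [3 0 -15; 0 2 10; 0 0 1]
T4·…·T1 = [3 1 -10; 0 2 10; 0 0 1]
T5·…·T1 = [36/13 2/13 -170/13; 15/13 29/13 70/13; 0 0 1]
det M = 6; M⁻¹ = [29/78 -1/39 5; -5/26 6/13 -5; 0 0 1]
M⁻¹ · (-666/65, 198/13)ᵀ = (4/5, 4)ᵀ

p = (4/5, 4)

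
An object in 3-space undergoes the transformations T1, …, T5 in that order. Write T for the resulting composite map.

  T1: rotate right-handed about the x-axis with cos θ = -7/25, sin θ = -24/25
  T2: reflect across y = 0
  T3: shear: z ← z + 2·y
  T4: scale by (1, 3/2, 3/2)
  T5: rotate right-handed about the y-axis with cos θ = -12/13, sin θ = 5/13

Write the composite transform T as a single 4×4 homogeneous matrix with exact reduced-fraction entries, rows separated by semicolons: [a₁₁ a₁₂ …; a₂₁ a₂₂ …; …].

T1 = [1 0 0 0; 0 -7/25 24/25 0; 0 -24/25 -7/25 0; 0 0 0 1]
T2·T1 = [1 0 0 0; 0 7/25 -24/25 0; 0 -24/25 -7/25 0; 0 0 0 1]
T3·…·T1 = [1 0 0 0; 0 7/25 -24/25 0; 0 -2/5 -11/5 0; 0 0 0 1]
T4·…·T1 = [1 0 0 0; 0 21/50 -36/25 0; 0 -3/5 -33/10 0; 0 0 0 1]
T5·…·T1 = [-12/13 -3/13 -33/26 0; 0 21/50 -36/25 0; -5/13 36/65 198/65 0; 0 0 0 1]

T = [-12/13 -3/13 -33/26 0; 0 21/50 -36/25 0; -5/13 36/65 198/65 0; 0 0 0 1]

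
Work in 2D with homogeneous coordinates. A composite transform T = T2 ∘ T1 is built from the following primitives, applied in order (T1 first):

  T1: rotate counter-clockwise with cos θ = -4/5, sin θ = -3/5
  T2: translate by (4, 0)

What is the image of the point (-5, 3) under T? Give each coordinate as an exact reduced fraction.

T1 rotate counter-clockwise with cos θ = -4/5, sin θ = -3/5: (-5, 3) → (29/5, 3/5)
T2 translate by (4, 0): (29/5, 3/5) → (49/5, 3/5)

T(p) = (49/5, 3/5)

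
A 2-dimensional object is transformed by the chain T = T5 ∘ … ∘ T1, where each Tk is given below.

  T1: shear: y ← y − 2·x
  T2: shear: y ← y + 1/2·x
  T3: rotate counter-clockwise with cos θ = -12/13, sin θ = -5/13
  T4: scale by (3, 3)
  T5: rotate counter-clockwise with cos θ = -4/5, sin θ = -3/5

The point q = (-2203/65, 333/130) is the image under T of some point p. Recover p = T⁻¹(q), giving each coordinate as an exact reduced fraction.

p = (-5, 8/3)

T1 = [1 0 0; -2 1 0; 0 0 1]
T2·T1 = [1 0 0; -3/2 1 0; 0 0 1]
T3·…·T1 = [-3/2 5/13 0; 1 -12/13 0; 0 0 1]
T4·…·T1 = [-9/2 15/13 0; 3 -36/13 0; 0 0 1]
T5·…·T1 = [27/5 -168/65 0; 3/10 99/65 0; 0 0 1]
det M = 9; M⁻¹ = [11/65 56/195 0; -1/30 3/5 0; 0 0 1]
M⁻¹ · (-2203/65, 333/130)ᵀ = (-5, 8/3)ᵀ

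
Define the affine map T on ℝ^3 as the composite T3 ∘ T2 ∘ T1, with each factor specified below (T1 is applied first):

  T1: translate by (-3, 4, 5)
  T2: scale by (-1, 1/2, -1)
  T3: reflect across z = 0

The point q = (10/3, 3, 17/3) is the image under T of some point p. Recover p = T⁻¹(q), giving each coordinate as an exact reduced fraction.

T1 = [1 0 0 -3; 0 1 0 4; 0 0 1 5; 0 0 0 1]
T2·T1 = [-1 0 0 3; 0 1/2 0 2; 0 0 -1 -5; 0 0 0 1]
T3·…·T1 = [-1 0 0 3; 0 1/2 0 2; 0 0 1 5; 0 0 0 1]
det M = -1/2; M⁻¹ = [-1 0 0 3; 0 2 0 -4; 0 0 1 -5; 0 0 0 1]
M⁻¹ · (10/3, 3, 17/3)ᵀ = (-1/3, 2, 2/3)ᵀ

p = (-1/3, 2, 2/3)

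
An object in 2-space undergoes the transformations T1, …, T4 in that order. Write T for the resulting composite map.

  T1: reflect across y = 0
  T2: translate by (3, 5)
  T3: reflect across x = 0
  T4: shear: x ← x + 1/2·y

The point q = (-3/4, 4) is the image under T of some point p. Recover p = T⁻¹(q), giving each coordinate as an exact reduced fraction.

T1 = [1 0 0; 0 -1 0; 0 0 1]
T2·T1 = [1 0 3; 0 -1 5; 0 0 1]
T3·…·T1 = [-1 0 -3; 0 -1 5; 0 0 1]
T4·…·T1 = [-1 -1/2 -1/2; 0 -1 5; 0 0 1]
det M = 1; M⁻¹ = [-1 1/2 -3; 0 -1 5; 0 0 1]
M⁻¹ · (-3/4, 4)ᵀ = (-1/4, 1)ᵀ

p = (-1/4, 1)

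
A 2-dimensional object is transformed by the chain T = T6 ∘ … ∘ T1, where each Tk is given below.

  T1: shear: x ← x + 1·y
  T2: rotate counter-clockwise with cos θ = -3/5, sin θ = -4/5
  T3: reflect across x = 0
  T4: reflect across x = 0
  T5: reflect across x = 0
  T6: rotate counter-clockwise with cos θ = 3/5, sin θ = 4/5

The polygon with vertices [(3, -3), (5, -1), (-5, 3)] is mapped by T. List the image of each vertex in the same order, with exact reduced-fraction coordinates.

image vertices: (0, 3), (4, 1), (-2, -3)

T1 shear: x ← x + 1·y: (3, -3) → (0, -3); (5, -1) → (4, -1); (-5, 3) → (-2, 3)
T2 rotate counter-clockwise with cos θ = -3/5, sin θ = -4/5: (0, -3) → (-12/5, 9/5); (4, -1) → (-16/5, -13/5); (-2, 3) → (18/5, -1/5)
T3 reflect across x = 0: (-12/5, 9/5) → (12/5, 9/5); (-16/5, -13/5) → (16/5, -13/5); (18/5, -1/5) → (-18/5, -1/5)
T4 reflect across x = 0: (12/5, 9/5) → (-12/5, 9/5); (16/5, -13/5) → (-16/5, -13/5); (-18/5, -1/5) → (18/5, -1/5)
T5 reflect across x = 0: (-12/5, 9/5) → (12/5, 9/5); (-16/5, -13/5) → (16/5, -13/5); (18/5, -1/5) → (-18/5, -1/5)
T6 rotate counter-clockwise with cos θ = 3/5, sin θ = 4/5: (12/5, 9/5) → (0, 3); (16/5, -13/5) → (4, 1); (-18/5, -1/5) → (-2, -3)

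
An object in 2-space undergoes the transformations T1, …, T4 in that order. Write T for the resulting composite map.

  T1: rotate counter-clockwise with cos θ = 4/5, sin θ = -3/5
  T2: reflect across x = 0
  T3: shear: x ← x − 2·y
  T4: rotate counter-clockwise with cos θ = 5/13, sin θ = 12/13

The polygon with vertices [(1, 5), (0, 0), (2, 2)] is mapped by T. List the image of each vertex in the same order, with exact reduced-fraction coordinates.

T1 rotate counter-clockwise with cos θ = 4/5, sin θ = -3/5: (1, 5) → (19/5, 17/5); (0, 0) → (0, 0); (2, 2) → (14/5, 2/5)
T2 reflect across x = 0: (19/5, 17/5) → (-19/5, 17/5); (0, 0) → (0, 0); (14/5, 2/5) → (-14/5, 2/5)
T3 shear: x ← x − 2·y: (-19/5, 17/5) → (-53/5, 17/5); (0, 0) → (0, 0); (-14/5, 2/5) → (-18/5, 2/5)
T4 rotate counter-clockwise with cos θ = 5/13, sin θ = 12/13: (-53/5, 17/5) → (-469/65, -551/65); (0, 0) → (0, 0); (-18/5, 2/5) → (-114/65, -206/65)

image vertices: (-469/65, -551/65), (0, 0), (-114/65, -206/65)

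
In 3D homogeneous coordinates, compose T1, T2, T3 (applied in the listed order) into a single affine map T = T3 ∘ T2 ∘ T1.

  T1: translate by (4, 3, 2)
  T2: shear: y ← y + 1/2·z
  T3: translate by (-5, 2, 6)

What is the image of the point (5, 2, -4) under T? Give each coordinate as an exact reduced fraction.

T(p) = (4, 6, 4)

T1 translate by (4, 3, 2): (5, 2, -4) → (9, 5, -2)
T2 shear: y ← y + 1/2·z: (9, 5, -2) → (9, 4, -2)
T3 translate by (-5, 2, 6): (9, 4, -2) → (4, 6, 4)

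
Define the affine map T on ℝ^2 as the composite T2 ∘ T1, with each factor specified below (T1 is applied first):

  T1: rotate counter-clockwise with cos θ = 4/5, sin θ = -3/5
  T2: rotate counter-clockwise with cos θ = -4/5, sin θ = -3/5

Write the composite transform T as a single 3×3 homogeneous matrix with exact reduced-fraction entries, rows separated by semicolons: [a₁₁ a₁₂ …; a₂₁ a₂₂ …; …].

T = [-1 0 0; 0 -1 0; 0 0 1]

T1 = [4/5 3/5 0; -3/5 4/5 0; 0 0 1]
T2·T1 = [-1 0 0; 0 -1 0; 0 0 1]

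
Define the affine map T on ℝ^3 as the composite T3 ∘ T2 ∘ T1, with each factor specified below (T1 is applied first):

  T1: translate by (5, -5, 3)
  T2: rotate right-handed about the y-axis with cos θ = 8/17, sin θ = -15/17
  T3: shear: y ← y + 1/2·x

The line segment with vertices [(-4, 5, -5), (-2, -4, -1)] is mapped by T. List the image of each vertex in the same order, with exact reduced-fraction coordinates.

T1 translate by (5, -5, 3): (-4, 5, -5) → (1, 0, -2); (-2, -4, -1) → (3, -9, 2)
T2 rotate right-handed about the y-axis with cos θ = 8/17, sin θ = -15/17: (1, 0, -2) → (38/17, 0, -1/17); (3, -9, 2) → (-6/17, -9, 61/17)
T3 shear: y ← y + 1/2·x: (38/17, 0, -1/17) → (38/17, 19/17, -1/17); (-6/17, -9, 61/17) → (-6/17, -156/17, 61/17)

image vertices: (38/17, 19/17, -1/17), (-6/17, -156/17, 61/17)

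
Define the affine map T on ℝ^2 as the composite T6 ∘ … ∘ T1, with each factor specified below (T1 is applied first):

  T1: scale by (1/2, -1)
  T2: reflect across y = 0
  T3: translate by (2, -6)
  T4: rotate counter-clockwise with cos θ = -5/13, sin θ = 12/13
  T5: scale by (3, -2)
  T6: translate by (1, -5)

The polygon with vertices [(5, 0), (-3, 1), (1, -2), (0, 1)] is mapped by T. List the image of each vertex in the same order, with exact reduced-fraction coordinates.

T1 scale by (1/2, -1): (5, 0) → (5/2, 0); (-3, 1) → (-3/2, -1); (1, -2) → (1/2, 2); (0, 1) → (0, -1)
T2 reflect across y = 0: (5/2, 0) → (5/2, 0); (-3/2, -1) → (-3/2, 1); (1/2, 2) → (1/2, -2); (0, -1) → (0, 1)
T3 translate by (2, -6): (5/2, 0) → (9/2, -6); (-3/2, 1) → (1/2, -5); (1/2, -2) → (5/2, -8); (0, 1) → (2, -5)
T4 rotate counter-clockwise with cos θ = -5/13, sin θ = 12/13: (9/2, -6) → (99/26, 84/13); (1/2, -5) → (115/26, 31/13); (5/2, -8) → (167/26, 70/13); (2, -5) → (50/13, 49/13)
T5 scale by (3, -2): (99/26, 84/13) → (297/26, -168/13); (115/26, 31/13) → (345/26, -62/13); (167/26, 70/13) → (501/26, -140/13); (50/13, 49/13) → (150/13, -98/13)
T6 translate by (1, -5): (297/26, -168/13) → (323/26, -233/13); (345/26, -62/13) → (371/26, -127/13); (501/26, -140/13) → (527/26, -205/13); (150/13, -98/13) → (163/13, -163/13)

image vertices: (323/26, -233/13), (371/26, -127/13), (527/26, -205/13), (163/13, -163/13)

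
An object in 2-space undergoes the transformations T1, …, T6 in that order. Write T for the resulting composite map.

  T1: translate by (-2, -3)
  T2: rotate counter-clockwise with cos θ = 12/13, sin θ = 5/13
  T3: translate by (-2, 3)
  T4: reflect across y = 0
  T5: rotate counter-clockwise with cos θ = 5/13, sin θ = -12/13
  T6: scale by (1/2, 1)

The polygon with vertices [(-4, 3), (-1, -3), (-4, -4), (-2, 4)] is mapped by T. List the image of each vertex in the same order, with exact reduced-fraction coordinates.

image vertices: (-23/13, 87/13), (16/13, 48/13), (45/26, 87/13), (-59/26, 61/13)

T1 translate by (-2, -3): (-4, 3) → (-6, 0); (-1, -3) → (-3, -6); (-4, -4) → (-6, -7); (-2, 4) → (-4, 1)
T2 rotate counter-clockwise with cos θ = 12/13, sin θ = 5/13: (-6, 0) → (-72/13, -30/13); (-3, -6) → (-6/13, -87/13); (-6, -7) → (-37/13, -114/13); (-4, 1) → (-53/13, -8/13)
T3 translate by (-2, 3): (-72/13, -30/13) → (-98/13, 9/13); (-6/13, -87/13) → (-32/13, -48/13); (-37/13, -114/13) → (-63/13, -75/13); (-53/13, -8/13) → (-79/13, 31/13)
T4 reflect across y = 0: (-98/13, 9/13) → (-98/13, -9/13); (-32/13, -48/13) → (-32/13, 48/13); (-63/13, -75/13) → (-63/13, 75/13); (-79/13, 31/13) → (-79/13, -31/13)
T5 rotate counter-clockwise with cos θ = 5/13, sin θ = -12/13: (-98/13, -9/13) → (-46/13, 87/13); (-32/13, 48/13) → (32/13, 48/13); (-63/13, 75/13) → (45/13, 87/13); (-79/13, -31/13) → (-59/13, 61/13)
T6 scale by (1/2, 1): (-46/13, 87/13) → (-23/13, 87/13); (32/13, 48/13) → (16/13, 48/13); (45/13, 87/13) → (45/26, 87/13); (-59/13, 61/13) → (-59/26, 61/13)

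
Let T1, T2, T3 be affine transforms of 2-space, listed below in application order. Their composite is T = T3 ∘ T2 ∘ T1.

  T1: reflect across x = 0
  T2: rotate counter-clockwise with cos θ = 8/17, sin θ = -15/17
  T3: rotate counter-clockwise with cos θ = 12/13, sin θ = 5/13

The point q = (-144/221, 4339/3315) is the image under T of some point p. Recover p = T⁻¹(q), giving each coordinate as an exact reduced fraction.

p = (4/3, 3/5)

T1 = [-1 0 0; 0 1 0; 0 0 1]
T2·T1 = [-8/17 15/17 0; 15/17 8/17 0; 0 0 1]
T3·…·T1 = [-171/221 140/221 0; 140/221 171/221 0; 0 0 1]
det M = -1; M⁻¹ = [-171/221 140/221 0; 140/221 171/221 0; 0 0 1]
M⁻¹ · (-144/221, 4339/3315)ᵀ = (4/3, 3/5)ᵀ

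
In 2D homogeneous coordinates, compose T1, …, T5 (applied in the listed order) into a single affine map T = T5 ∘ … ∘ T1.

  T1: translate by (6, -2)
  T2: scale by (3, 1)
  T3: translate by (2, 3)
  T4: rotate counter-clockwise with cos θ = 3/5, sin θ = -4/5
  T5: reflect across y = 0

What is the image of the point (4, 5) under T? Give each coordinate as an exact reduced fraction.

T(p) = (24, 22)

T1 translate by (6, -2): (4, 5) → (10, 3)
T2 scale by (3, 1): (10, 3) → (30, 3)
T3 translate by (2, 3): (30, 3) → (32, 6)
T4 rotate counter-clockwise with cos θ = 3/5, sin θ = -4/5: (32, 6) → (24, -22)
T5 reflect across y = 0: (24, -22) → (24, 22)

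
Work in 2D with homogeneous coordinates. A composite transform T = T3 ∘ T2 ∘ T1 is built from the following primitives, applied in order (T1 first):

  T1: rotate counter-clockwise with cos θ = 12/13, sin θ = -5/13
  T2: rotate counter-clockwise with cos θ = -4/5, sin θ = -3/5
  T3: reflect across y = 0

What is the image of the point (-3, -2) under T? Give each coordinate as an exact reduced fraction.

T(p) = (157/65, -174/65)

T1 rotate counter-clockwise with cos θ = 12/13, sin θ = -5/13: (-3, -2) → (-46/13, -9/13)
T2 rotate counter-clockwise with cos θ = -4/5, sin θ = -3/5: (-46/13, -9/13) → (157/65, 174/65)
T3 reflect across y = 0: (157/65, 174/65) → (157/65, -174/65)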